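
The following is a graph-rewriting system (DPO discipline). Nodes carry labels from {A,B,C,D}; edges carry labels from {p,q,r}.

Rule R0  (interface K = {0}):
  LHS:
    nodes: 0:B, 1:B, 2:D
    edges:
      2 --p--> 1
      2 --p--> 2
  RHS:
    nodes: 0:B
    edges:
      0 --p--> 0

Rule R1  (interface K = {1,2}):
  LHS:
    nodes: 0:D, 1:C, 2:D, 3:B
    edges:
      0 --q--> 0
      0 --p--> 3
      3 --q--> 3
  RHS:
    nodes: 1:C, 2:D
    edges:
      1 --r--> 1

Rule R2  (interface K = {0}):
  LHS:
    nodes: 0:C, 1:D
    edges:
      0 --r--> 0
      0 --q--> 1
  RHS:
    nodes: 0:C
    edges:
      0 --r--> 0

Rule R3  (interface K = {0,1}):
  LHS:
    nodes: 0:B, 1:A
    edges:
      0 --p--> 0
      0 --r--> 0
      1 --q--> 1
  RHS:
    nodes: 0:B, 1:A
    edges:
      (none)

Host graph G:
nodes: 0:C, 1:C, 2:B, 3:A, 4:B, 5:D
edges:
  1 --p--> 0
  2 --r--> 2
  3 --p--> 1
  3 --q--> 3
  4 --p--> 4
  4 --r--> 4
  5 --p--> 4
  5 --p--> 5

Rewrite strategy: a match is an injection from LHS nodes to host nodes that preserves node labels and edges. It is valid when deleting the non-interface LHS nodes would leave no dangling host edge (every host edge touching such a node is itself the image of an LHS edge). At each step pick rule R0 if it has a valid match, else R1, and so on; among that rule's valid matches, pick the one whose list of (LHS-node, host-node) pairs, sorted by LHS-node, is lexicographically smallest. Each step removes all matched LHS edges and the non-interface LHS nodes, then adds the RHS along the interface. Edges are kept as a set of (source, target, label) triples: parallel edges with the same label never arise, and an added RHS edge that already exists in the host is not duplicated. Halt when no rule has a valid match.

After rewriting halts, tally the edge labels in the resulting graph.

Answer: p:3 r:1

Steps:
initial: |V|=6 |E|=8  E = 1-p->0 2-r->2 3-p->1 3-q->3 4-p->4 4-r->4 5-p->4 5-p->5
step 1: apply R3 at {0↦4, 1↦3}  → |V|=6 |E|=5  E = 1-p->0 2-r->2 3-p->1 5-p->4 5-p->5
step 2: apply R0 at {0↦2, 1↦4, 2↦5}  → |V|=4 |E|=4  E = 1-p->0 2-p->2 2-r->2 3-p->1
final graph: no rule applies after step 2
NF edges: [(1, 0, 'p'), (2, 2, 'p'), (2, 2, 'r'), (3, 1, 'p')]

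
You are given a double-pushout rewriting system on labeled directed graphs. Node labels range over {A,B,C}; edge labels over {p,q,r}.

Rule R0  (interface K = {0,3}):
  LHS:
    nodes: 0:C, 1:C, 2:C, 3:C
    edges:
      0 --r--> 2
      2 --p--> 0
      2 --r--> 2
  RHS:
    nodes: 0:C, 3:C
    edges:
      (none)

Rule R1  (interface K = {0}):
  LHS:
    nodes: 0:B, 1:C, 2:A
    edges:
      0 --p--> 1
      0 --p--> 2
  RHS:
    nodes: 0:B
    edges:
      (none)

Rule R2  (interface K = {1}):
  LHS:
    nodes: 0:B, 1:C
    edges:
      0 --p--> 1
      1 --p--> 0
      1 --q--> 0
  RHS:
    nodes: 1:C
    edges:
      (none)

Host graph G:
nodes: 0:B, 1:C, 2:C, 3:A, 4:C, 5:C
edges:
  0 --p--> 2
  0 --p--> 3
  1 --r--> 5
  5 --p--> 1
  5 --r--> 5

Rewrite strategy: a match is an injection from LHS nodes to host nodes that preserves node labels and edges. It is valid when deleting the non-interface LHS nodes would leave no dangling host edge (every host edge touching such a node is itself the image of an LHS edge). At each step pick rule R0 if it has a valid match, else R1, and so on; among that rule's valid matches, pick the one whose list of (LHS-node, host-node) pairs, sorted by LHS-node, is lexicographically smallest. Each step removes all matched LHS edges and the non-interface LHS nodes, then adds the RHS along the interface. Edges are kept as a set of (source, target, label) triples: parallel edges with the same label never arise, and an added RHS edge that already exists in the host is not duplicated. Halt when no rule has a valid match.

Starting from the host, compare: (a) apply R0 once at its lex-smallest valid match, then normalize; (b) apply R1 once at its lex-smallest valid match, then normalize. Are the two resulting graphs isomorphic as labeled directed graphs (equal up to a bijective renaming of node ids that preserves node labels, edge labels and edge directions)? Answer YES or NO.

Answer: NO

Derivation:
branch R0-first: apply at {0↦1, 1↦4, 2↦5, 3↦2} → |E|=2, then 1 more step(s) → NF |V|=2 |E|=0 V={0:B, 1:C} E=∅
branch R1-first: apply at {0↦0, 1↦2, 2↦3} → |E|=3, then 0 more step(s) → NF |V|=4 |E|=3 V={0:B, 1:C, 4:C, 5:C} E=1-r->5 5-p->1 5-r->5
graphs not isomorphic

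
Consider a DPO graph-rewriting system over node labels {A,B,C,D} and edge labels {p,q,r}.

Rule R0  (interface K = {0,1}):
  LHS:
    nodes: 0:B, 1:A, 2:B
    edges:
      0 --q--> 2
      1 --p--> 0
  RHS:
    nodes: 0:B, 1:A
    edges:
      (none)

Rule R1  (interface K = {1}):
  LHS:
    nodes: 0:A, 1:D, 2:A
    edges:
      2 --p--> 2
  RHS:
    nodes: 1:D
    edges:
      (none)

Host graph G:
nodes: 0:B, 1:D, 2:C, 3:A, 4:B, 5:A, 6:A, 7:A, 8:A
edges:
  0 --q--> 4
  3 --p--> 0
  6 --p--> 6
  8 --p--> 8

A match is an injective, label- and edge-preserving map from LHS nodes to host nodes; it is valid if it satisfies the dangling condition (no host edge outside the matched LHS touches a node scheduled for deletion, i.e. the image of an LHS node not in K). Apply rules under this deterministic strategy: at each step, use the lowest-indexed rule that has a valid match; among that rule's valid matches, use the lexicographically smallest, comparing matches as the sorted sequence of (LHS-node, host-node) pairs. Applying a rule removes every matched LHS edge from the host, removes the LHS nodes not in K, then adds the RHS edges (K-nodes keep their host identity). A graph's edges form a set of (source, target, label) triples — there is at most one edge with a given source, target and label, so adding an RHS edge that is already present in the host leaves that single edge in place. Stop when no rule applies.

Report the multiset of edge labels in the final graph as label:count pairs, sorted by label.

start.  V:9 E:4  edges: 0-q->4 3-p->0 6-p->6 8-p->8
1. fire R0 via {0↦0, 1↦3, 2↦4}  →  V:8 E:2  edges: 6-p->6 8-p->8
2. fire R1 via {0↦3, 1↦1, 2↦6}  →  V:6 E:1  edges: 8-p->8
3. fire R1 via {0↦5, 1↦1, 2↦8}  →  V:4 E:0  edges: ∅
normal form: no rule applies after step 3
NF edges: []

Answer: (no edges)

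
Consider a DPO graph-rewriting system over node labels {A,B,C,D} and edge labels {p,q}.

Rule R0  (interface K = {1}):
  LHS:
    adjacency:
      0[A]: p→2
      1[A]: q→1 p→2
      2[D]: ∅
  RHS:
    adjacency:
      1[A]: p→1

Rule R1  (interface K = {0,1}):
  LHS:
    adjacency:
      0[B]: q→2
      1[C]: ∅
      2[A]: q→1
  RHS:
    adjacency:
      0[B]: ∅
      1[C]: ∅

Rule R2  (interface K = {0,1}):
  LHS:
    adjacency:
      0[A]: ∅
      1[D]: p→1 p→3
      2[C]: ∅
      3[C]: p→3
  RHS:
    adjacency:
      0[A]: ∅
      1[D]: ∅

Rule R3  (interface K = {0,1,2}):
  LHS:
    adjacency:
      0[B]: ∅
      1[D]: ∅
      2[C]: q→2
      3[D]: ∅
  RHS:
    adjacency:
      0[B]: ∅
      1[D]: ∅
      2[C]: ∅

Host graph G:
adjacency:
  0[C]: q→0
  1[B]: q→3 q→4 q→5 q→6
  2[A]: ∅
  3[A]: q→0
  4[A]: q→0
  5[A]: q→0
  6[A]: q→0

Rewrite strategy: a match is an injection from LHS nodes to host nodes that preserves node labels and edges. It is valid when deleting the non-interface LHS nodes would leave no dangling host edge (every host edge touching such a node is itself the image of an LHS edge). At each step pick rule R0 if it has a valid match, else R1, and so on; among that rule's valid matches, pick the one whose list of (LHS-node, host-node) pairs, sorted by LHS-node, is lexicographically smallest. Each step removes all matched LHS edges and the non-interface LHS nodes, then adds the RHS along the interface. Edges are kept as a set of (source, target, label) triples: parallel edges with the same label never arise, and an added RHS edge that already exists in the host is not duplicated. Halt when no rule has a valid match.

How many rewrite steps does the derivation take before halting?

initial: |V|=7 |E|=9  E = 0-q->0 1-q->3 1-q->4 1-q->5 1-q->6 3-q->0 4-q->0 5-q->0 6-q->0
step 1: apply R1 at {0↦1, 1↦0, 2↦3}  → |V|=6 |E|=7  E = 0-q->0 1-q->4 1-q->5 1-q->6 4-q->0 5-q->0 6-q->0
step 2: apply R1 at {0↦1, 1↦0, 2↦4}  → |V|=5 |E|=5  E = 0-q->0 1-q->5 1-q->6 5-q->0 6-q->0
step 3: apply R1 at {0↦1, 1↦0, 2↦5}  → |V|=4 |E|=3  E = 0-q->0 1-q->6 6-q->0
step 4: apply R1 at {0↦1, 1↦0, 2↦6}  → |V|=3 |E|=1  E = 0-q->0
normal form: no rule applies after step 4

Answer: 4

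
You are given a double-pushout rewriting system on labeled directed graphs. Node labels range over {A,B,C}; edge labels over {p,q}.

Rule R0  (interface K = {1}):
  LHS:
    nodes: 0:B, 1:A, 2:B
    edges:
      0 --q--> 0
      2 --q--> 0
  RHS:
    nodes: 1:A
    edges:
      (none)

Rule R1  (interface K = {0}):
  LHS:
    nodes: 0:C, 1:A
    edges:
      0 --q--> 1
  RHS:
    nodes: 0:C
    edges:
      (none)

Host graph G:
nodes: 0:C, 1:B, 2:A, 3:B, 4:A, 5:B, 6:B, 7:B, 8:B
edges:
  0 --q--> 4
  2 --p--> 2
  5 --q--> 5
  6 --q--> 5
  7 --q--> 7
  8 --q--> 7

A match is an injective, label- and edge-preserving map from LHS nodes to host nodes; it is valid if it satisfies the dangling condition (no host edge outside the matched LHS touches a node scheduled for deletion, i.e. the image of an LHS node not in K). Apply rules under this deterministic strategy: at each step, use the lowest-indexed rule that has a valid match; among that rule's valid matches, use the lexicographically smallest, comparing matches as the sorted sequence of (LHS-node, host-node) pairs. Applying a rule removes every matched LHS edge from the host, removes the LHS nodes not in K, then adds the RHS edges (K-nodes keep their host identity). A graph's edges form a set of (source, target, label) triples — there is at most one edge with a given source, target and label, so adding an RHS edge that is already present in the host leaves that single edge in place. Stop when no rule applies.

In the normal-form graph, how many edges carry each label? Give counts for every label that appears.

[0] host  ⇒  9 nodes, 6 edges  {0-q->4 2-p->2 5-q->5 6-q->5 7-q->7 8-q->7}
[1] R0 @ {0↦5, 1↦2, 2↦6}  ⇒  7 nodes, 4 edges  {0-q->4 2-p->2 7-q->7 8-q->7}
[2] R0 @ {0↦7, 1↦2, 2↦8}  ⇒  5 nodes, 2 edges  {0-q->4 2-p->2}
[3] R1 @ {0↦0, 1↦4}  ⇒  4 nodes, 1 edges  {2-p->2}
halt: no rule applies after step 3
NF edges: [(2, 2, 'p')]

Answer: p:1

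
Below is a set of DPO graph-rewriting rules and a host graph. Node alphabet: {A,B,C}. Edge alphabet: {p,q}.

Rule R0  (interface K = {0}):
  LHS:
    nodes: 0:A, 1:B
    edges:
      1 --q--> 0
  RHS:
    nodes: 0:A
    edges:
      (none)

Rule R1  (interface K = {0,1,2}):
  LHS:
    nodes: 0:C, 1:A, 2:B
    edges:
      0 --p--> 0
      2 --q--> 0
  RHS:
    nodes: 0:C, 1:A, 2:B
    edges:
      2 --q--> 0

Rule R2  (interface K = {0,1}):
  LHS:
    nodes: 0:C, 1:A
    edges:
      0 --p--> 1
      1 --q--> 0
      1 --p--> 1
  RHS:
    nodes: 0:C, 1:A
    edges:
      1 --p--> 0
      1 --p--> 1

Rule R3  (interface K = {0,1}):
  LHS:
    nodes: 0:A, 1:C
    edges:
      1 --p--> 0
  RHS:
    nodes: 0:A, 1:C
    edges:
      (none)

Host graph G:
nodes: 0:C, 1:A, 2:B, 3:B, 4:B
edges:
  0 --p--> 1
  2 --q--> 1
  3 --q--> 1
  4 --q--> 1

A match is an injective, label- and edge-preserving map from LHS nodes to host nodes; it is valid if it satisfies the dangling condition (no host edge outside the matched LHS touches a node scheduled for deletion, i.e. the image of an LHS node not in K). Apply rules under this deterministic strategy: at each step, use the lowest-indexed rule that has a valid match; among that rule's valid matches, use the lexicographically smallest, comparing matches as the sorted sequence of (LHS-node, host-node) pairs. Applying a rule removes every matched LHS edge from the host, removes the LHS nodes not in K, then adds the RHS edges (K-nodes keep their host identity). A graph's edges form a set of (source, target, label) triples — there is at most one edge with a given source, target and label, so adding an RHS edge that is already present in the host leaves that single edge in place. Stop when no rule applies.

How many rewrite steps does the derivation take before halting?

Answer: 4

Derivation:
start.  V:5 E:4  edges: 0-p->1 2-q->1 3-q->1 4-q->1
1. fire R0 via {0↦1, 1↦2}  →  V:4 E:3  edges: 0-p->1 3-q->1 4-q->1
2. fire R0 via {0↦1, 1↦3}  →  V:3 E:2  edges: 0-p->1 4-q->1
3. fire R0 via {0↦1, 1↦4}  →  V:2 E:1  edges: 0-p->1
4. fire R3 via {0↦1, 1↦0}  →  V:2 E:0  edges: ∅
normal form: no rule applies after step 4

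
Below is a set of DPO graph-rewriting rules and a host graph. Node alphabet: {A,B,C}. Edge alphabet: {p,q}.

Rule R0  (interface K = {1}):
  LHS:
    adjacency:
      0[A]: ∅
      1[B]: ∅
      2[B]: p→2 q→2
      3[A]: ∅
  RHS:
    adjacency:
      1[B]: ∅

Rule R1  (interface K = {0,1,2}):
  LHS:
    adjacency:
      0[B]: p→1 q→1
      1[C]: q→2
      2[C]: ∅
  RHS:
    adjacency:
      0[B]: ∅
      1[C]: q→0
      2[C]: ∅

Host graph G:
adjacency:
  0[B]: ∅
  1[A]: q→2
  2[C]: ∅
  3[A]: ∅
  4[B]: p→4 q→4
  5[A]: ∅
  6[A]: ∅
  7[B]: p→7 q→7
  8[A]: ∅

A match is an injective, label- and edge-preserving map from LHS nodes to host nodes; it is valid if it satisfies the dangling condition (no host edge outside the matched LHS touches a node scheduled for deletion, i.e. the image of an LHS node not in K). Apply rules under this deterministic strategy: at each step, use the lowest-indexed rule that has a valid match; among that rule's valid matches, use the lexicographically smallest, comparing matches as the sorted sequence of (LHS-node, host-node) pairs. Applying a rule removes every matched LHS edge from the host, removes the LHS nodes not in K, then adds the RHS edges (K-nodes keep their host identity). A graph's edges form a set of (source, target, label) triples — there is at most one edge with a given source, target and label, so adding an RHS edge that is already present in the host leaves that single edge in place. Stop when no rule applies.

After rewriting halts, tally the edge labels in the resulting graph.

Answer: q:1

Steps:
[0] host  ⇒  9 nodes, 5 edges  {1-q->2 4-p->4 4-q->4 7-p->7 7-q->7}
[1] R0 @ {0↦3, 1↦0, 2↦4, 3↦5}  ⇒  6 nodes, 3 edges  {1-q->2 7-p->7 7-q->7}
[2] R0 @ {0↦6, 1↦0, 2↦7, 3↦8}  ⇒  3 nodes, 1 edges  {1-q->2}
normal form: no rule applies after step 2
NF edges: [(1, 2, 'q')]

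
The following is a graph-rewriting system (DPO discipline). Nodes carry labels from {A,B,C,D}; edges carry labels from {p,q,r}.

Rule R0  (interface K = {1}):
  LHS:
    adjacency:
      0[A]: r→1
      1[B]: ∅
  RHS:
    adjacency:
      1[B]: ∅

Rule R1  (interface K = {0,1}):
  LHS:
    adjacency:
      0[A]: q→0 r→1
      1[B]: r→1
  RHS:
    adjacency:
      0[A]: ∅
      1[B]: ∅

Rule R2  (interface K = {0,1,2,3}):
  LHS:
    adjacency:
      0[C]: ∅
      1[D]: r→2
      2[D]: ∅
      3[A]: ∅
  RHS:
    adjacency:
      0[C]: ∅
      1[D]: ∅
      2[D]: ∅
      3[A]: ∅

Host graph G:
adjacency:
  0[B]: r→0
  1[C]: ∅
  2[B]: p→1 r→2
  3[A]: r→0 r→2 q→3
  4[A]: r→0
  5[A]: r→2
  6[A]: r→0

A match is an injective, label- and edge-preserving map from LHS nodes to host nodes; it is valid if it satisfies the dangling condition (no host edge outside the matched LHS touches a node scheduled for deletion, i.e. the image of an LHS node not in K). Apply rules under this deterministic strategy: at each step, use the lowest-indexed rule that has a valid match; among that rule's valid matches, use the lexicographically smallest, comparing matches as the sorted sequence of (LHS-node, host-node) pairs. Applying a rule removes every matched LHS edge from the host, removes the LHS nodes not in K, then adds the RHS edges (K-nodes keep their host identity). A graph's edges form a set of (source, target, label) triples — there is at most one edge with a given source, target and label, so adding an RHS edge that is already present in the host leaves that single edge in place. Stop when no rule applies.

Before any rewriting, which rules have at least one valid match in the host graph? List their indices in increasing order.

R0: 3 valid matches — {0↦4, 1↦0}, {0↦5, 1↦2}, {0↦6, 1↦0}
R1: 2 valid matches — {0↦3, 1↦0}, {0↦3, 1↦2}
R2: no valid match — LHS pattern not found

Answer: [R0,R1]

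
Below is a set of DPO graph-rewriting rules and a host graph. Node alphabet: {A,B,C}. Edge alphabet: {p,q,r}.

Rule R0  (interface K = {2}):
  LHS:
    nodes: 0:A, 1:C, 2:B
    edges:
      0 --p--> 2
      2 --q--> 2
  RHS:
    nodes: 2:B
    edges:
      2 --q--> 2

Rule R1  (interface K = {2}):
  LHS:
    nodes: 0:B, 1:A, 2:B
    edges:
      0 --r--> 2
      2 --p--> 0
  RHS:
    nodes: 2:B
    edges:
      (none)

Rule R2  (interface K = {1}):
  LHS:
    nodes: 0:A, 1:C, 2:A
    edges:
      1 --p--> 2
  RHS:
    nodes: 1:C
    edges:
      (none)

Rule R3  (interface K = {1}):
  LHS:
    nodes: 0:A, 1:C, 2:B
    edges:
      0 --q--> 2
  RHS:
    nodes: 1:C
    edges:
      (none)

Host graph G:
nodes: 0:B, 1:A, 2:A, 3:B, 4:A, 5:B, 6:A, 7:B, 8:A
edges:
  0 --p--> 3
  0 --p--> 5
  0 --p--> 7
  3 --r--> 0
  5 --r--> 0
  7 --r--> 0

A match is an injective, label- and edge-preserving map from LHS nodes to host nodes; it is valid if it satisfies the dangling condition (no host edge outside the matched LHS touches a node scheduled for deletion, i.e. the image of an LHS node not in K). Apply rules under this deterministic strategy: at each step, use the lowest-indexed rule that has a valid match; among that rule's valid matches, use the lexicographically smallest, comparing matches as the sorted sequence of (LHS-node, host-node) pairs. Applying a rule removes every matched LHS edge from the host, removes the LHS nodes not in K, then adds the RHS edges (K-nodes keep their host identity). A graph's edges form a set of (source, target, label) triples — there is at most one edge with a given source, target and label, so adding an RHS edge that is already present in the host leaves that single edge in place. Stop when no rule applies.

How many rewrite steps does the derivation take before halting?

Answer: 3

Rewrite trace:
[0] host  ⇒  9 nodes, 6 edges  {0-p->3 0-p->5 0-p->7 3-r->0 5-r->0 7-r->0}
[1] R1 @ {0↦3, 1↦1, 2↦0}  ⇒  7 nodes, 4 edges  {0-p->5 0-p->7 5-r->0 7-r->0}
[2] R1 @ {0↦5, 1↦2, 2↦0}  ⇒  5 nodes, 2 edges  {0-p->7 7-r->0}
[3] R1 @ {0↦7, 1↦4, 2↦0}  ⇒  3 nodes, 0 edges  {∅}
normal form: no rule applies after step 3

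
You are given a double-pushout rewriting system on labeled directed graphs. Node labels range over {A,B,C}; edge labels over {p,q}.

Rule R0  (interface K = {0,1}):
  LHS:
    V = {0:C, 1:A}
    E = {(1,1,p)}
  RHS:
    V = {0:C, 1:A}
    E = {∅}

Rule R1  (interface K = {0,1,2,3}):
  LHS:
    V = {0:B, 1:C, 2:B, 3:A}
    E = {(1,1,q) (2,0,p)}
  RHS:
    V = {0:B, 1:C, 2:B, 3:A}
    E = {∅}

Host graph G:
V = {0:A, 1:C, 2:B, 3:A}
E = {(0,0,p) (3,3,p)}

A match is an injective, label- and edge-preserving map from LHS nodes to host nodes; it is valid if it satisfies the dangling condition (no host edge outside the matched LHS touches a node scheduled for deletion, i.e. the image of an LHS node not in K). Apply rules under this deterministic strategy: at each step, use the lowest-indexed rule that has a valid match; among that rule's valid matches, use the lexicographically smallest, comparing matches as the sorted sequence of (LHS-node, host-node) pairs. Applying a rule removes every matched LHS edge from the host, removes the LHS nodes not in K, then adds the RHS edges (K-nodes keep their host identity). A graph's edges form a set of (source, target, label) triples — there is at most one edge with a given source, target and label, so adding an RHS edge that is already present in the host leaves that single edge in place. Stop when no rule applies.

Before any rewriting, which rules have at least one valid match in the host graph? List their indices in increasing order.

R0: 2 valid matches — {0↦1, 1↦0}, {0↦1, 1↦3}
R1: no valid match — LHS pattern not found

Answer: [R0]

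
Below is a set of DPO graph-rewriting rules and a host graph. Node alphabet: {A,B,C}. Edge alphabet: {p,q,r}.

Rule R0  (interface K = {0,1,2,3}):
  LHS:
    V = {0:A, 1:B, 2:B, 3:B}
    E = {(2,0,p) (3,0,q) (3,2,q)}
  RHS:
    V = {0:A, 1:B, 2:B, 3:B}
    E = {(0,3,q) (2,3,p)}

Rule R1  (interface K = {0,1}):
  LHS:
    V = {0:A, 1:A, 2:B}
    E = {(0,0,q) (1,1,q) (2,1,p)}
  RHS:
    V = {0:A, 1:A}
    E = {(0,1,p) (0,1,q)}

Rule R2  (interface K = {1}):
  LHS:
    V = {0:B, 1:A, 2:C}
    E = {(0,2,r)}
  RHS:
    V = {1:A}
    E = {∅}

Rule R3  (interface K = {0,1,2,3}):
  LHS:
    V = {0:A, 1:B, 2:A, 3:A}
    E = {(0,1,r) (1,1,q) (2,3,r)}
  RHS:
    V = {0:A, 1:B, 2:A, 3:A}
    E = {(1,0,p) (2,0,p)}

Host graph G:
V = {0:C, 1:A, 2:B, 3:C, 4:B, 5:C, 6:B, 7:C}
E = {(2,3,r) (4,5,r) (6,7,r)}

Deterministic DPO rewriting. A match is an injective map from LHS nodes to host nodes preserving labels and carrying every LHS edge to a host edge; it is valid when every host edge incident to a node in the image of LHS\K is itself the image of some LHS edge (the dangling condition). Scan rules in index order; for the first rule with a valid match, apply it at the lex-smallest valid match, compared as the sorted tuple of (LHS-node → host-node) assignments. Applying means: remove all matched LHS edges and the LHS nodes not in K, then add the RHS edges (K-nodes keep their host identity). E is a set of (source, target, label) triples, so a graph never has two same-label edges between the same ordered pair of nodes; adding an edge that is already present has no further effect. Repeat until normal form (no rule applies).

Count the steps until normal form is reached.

start.  V:8 E:3  edges: 2-r->3 4-r->5 6-r->7
1. fire R2 via {0↦2, 1↦1, 2↦3}  →  V:6 E:2  edges: 4-r->5 6-r->7
2. fire R2 via {0↦4, 1↦1, 2↦5}  →  V:4 E:1  edges: 6-r->7
3. fire R2 via {0↦6, 1↦1, 2↦7}  →  V:2 E:0  edges: ∅
final graph: no rule applies after step 3

Answer: 3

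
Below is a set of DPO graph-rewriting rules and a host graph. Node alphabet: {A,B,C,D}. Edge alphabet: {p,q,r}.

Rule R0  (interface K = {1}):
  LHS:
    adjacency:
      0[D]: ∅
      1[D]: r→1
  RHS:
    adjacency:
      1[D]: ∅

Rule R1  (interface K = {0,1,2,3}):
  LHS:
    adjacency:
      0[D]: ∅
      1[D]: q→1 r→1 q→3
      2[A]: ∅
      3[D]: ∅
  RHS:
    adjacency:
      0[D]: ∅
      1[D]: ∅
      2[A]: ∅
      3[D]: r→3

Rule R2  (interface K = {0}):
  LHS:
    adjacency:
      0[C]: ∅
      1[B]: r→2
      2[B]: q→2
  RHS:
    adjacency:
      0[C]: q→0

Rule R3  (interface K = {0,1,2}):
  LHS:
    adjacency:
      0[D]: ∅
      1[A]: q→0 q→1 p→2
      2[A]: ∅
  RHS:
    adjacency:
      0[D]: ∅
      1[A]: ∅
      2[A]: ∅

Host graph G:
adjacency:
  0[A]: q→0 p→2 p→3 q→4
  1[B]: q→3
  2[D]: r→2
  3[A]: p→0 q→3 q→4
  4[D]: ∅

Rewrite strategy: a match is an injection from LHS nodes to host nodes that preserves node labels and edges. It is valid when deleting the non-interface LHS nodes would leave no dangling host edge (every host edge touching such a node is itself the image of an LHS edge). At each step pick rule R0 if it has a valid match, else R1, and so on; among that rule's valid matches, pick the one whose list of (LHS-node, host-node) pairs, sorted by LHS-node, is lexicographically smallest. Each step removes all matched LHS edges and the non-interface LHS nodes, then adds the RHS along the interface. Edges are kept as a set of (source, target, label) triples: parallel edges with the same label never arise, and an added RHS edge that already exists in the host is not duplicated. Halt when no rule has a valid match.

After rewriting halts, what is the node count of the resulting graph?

Answer: 4

Derivation:
[0] host  ⇒  5 nodes, 9 edges  {0-q->0 0-p->2 0-p->3 0-q->4 1-q->3 2-r->2 3-p->0 3-q->3 3-q->4}
[1] R3 @ {0↦4, 1↦0, 2↦3}  ⇒  5 nodes, 6 edges  {0-p->2 1-q->3 2-r->2 3-p->0 3-q->3 3-q->4}
[2] R3 @ {0↦4, 1↦3, 2↦0}  ⇒  5 nodes, 3 edges  {0-p->2 1-q->3 2-r->2}
[3] R0 @ {0↦4, 1↦2}  ⇒  4 nodes, 2 edges  {0-p->2 1-q->3}
final graph: no rule applies after step 3
NF nodes: {0:A, 1:B, 2:D, 3:A}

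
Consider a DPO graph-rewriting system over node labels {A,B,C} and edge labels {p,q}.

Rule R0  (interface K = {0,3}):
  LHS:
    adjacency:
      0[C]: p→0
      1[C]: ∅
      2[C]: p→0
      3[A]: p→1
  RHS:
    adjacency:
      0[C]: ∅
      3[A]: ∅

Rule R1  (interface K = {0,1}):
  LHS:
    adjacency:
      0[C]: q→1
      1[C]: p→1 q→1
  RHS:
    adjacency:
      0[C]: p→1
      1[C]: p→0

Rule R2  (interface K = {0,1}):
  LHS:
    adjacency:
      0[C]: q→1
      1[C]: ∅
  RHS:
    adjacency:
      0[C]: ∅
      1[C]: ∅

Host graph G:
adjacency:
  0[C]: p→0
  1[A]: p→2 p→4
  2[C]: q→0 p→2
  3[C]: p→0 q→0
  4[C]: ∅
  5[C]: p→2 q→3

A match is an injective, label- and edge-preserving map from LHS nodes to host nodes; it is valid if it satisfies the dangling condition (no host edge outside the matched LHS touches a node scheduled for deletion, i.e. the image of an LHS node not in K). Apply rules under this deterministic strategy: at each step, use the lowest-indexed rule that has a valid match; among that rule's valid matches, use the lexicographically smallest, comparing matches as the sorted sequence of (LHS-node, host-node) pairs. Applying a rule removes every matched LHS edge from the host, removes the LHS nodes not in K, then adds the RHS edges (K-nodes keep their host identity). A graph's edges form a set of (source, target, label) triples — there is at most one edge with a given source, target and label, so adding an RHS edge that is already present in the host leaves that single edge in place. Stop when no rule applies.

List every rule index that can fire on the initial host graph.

R0: no valid match — 3 raw matches, all fail dangling condition
R1: no valid match — LHS pattern not found
R2: 3 valid matches — {0↦2, 1↦0}, {0↦3, 1↦0}, {0↦5, 1↦3}

Answer: [R2]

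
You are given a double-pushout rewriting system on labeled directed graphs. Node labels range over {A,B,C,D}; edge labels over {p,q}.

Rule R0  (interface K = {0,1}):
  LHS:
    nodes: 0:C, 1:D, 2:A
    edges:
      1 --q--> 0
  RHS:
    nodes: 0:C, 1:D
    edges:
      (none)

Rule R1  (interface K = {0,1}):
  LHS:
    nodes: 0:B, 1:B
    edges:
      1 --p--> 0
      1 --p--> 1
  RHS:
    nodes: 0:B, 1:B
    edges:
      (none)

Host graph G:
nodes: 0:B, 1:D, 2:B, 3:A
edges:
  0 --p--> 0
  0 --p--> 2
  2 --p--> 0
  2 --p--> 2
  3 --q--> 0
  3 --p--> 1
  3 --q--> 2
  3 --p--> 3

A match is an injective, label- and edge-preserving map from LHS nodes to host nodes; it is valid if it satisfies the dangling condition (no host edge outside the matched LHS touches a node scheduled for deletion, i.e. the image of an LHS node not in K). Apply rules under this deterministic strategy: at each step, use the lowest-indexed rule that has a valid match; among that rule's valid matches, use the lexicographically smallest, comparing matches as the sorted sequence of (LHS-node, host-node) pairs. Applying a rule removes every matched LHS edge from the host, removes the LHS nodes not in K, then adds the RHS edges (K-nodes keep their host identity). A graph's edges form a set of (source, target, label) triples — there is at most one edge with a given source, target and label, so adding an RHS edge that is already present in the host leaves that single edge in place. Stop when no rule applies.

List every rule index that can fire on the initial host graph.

Answer: [R1]

Rewrite trace:
R0: no valid match — LHS pattern not found
R1: 2 valid matches — {0↦0, 1↦2}, {0↦2, 1↦0}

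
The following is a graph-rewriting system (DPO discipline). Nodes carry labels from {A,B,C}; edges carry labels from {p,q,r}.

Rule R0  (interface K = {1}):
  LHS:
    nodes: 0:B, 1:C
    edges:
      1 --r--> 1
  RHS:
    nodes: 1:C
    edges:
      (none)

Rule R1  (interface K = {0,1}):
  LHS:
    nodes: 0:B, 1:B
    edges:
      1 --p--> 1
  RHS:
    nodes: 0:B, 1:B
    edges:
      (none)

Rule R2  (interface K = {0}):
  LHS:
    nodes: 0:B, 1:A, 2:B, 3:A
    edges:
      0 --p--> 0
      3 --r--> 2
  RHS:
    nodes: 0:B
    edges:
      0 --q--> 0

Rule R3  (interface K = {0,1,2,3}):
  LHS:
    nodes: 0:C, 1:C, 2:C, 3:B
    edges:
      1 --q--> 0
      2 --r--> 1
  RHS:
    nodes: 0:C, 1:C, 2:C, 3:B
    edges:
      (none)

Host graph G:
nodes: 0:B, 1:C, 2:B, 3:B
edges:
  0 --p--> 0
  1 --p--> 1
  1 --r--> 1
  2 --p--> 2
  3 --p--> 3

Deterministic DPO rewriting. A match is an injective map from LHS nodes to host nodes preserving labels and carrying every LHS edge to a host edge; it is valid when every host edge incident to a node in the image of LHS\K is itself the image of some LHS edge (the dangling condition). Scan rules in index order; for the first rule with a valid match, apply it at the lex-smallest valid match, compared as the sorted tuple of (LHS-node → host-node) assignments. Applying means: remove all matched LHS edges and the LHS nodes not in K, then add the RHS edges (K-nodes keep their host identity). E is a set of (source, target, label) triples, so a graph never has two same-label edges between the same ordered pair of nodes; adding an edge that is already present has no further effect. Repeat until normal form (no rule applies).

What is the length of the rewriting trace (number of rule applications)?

Answer: 4

Derivation:
initial: |V|=4 |E|=5  E = 0-p->0 1-p->1 1-r->1 2-p->2 3-p->3
step 1: apply R1 at {0↦0, 1↦2}  → |V|=4 |E|=4  E = 0-p->0 1-p->1 1-r->1 3-p->3
step 2: apply R0 at {0↦2, 1↦1}  → |V|=3 |E|=3  E = 0-p->0 1-p->1 3-p->3
step 3: apply R1 at {0↦0, 1↦3}  → |V|=3 |E|=2  E = 0-p->0 1-p->1
step 4: apply R1 at {0↦3, 1↦0}  → |V|=3 |E|=1  E = 1-p->1
final graph: no rule applies after step 4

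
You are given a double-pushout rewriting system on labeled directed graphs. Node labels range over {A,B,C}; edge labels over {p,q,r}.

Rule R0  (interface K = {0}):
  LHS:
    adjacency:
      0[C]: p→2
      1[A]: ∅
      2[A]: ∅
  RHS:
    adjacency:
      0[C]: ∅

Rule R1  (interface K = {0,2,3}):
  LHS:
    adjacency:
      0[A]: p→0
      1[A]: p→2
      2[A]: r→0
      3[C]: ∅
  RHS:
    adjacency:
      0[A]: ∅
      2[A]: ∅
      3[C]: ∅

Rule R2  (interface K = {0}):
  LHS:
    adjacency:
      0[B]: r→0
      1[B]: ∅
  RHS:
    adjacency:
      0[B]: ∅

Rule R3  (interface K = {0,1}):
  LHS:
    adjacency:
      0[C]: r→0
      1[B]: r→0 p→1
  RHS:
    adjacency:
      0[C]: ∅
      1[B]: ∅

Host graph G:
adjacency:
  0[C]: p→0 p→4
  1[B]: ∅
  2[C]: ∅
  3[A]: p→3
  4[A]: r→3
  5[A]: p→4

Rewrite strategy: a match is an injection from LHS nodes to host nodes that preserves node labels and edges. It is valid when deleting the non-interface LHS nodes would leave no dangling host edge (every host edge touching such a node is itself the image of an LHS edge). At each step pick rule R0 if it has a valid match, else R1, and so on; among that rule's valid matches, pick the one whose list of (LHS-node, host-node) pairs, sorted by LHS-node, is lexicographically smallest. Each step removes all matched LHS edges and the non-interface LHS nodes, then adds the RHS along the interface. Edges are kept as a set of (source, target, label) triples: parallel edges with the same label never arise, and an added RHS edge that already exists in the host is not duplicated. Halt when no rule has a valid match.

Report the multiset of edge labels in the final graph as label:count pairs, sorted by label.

Answer: p:1

Derivation:
start.  V:6 E:5  edges: 0-p->0 0-p->4 3-p->3 4-r->3 5-p->4
1. fire R1 via {0↦3, 1↦5, 2↦4, 3↦0}  →  V:5 E:2  edges: 0-p->0 0-p->4
2. fire R0 via {0↦0, 1↦3, 2↦4}  →  V:3 E:1  edges: 0-p->0
final graph: no rule applies after step 2
NF edges: [(0, 0, 'p')]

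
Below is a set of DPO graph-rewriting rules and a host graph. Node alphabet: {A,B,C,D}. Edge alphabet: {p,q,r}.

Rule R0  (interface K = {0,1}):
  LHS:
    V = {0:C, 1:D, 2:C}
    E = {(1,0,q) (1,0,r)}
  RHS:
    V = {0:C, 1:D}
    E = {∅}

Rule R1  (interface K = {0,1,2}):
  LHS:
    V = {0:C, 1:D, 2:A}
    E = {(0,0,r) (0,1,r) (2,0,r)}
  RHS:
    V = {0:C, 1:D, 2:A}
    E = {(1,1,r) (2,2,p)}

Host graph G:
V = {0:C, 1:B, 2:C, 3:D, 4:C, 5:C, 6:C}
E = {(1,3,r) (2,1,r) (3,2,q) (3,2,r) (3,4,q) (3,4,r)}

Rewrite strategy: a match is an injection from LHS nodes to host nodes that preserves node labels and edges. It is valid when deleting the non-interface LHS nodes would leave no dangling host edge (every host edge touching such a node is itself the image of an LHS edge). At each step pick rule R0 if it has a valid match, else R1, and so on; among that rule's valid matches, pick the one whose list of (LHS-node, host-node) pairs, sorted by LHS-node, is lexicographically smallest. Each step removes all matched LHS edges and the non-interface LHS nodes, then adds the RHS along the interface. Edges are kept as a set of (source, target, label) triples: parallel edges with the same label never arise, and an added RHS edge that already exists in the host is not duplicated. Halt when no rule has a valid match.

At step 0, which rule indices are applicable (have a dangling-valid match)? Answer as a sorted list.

R0: 6 valid matches — {0↦2, 1↦3, 2↦0}, {0↦2, 1↦3, 2↦5}, {0↦2, 1↦3, 2↦6} (+3 more)
R1: no valid match — LHS pattern not found

Answer: [R0]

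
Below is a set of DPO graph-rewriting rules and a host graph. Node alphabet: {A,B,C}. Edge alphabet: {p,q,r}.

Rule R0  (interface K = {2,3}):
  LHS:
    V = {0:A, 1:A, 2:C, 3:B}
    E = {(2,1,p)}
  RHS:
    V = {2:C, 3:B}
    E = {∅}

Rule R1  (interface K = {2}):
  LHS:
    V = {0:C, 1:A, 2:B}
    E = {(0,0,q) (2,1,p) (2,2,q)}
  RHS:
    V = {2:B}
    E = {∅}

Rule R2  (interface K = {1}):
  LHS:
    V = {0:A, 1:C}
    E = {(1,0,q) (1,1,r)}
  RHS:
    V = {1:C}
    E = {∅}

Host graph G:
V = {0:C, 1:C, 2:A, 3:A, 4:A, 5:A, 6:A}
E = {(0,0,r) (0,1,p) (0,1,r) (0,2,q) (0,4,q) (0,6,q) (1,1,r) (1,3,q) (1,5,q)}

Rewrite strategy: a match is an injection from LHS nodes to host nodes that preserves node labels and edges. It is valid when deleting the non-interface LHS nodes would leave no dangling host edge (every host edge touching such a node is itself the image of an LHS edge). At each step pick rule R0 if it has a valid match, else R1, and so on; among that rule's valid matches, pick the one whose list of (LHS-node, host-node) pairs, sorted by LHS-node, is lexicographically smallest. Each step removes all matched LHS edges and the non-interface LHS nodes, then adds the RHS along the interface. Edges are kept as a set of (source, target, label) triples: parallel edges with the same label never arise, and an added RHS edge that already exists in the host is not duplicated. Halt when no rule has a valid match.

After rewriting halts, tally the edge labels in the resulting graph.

Answer: p:1 q:3 r:1

Derivation:
[0] host  ⇒  7 nodes, 9 edges  {0-r->0 0-p->1 0-r->1 0-q->2 0-q->4 0-q->6 1-r->1 1-q->3 1-q->5}
[1] R2 @ {0↦2, 1↦0}  ⇒  6 nodes, 7 edges  {0-p->1 0-r->1 0-q->4 0-q->6 1-r->1 1-q->3 1-q->5}
[2] R2 @ {0↦3, 1↦1}  ⇒  5 nodes, 5 edges  {0-p->1 0-r->1 0-q->4 0-q->6 1-q->5}
normal form: no rule applies after step 2
NF edges: [(0, 1, 'p'), (0, 1, 'r'), (0, 4, 'q'), (0, 6, 'q'), (1, 5, 'q')]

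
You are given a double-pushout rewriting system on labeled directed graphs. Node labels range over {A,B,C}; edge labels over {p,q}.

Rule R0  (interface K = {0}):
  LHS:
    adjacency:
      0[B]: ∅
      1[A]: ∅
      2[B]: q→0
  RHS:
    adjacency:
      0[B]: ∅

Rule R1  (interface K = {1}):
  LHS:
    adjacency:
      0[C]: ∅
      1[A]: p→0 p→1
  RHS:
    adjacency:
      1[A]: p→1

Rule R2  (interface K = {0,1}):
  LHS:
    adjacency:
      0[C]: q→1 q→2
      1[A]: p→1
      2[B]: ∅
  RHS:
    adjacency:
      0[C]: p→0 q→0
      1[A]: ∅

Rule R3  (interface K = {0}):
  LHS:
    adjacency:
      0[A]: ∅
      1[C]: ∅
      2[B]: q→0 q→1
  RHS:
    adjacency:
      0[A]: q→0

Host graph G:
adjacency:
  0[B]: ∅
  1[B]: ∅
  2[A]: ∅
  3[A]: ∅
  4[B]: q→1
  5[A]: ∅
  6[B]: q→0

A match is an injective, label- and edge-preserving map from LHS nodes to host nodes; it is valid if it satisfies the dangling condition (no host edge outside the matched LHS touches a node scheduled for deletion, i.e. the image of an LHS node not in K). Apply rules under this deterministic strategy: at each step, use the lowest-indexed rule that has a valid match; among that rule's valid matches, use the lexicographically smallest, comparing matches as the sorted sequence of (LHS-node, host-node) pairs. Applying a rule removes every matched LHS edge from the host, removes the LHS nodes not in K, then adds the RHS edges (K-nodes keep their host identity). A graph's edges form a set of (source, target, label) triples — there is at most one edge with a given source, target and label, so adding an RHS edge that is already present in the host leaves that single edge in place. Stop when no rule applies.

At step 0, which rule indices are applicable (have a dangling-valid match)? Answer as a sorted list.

Answer: [R0]

Rewrite trace:
R0: 6 valid matches — {0↦0, 1↦2, 2↦6}, {0↦0, 1↦3, 2↦6}, {0↦0, 1↦5, 2↦6} (+3 more)
R1: no valid match — LHS pattern not found
R2: no valid match — LHS pattern not found
R3: no valid match — LHS pattern not found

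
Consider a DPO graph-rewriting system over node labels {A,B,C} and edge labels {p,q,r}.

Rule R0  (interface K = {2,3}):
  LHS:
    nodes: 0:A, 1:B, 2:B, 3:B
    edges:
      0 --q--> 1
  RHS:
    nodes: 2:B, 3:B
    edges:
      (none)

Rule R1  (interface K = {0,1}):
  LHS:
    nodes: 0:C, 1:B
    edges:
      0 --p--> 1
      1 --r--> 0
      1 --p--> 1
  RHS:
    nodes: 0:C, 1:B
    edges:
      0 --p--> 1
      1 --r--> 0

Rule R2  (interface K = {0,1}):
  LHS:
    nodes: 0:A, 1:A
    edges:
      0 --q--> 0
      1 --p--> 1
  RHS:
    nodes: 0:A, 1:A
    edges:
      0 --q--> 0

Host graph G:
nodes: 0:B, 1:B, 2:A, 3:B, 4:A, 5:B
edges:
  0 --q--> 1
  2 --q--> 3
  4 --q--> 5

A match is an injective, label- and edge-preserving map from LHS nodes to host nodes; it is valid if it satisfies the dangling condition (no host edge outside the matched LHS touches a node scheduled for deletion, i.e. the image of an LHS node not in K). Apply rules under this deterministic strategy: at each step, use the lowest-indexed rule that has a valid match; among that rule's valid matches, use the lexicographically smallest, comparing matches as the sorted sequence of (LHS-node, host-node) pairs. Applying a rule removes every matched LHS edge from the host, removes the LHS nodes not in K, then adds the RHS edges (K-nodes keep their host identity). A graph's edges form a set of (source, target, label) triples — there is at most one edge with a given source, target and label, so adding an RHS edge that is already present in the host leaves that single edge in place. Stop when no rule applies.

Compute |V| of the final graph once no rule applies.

initial: |V|=6 |E|=3  E = 0-q->1 2-q->3 4-q->5
step 1: apply R0 at {0↦2, 1↦3, 2↦0, 3↦1}  → |V|=4 |E|=2  E = 0-q->1 4-q->5
step 2: apply R0 at {0↦4, 1↦5, 2↦0, 3↦1}  → |V|=2 |E|=1  E = 0-q->1
halt: no rule applies after step 2
NF nodes: {0:B, 1:B}

Answer: 2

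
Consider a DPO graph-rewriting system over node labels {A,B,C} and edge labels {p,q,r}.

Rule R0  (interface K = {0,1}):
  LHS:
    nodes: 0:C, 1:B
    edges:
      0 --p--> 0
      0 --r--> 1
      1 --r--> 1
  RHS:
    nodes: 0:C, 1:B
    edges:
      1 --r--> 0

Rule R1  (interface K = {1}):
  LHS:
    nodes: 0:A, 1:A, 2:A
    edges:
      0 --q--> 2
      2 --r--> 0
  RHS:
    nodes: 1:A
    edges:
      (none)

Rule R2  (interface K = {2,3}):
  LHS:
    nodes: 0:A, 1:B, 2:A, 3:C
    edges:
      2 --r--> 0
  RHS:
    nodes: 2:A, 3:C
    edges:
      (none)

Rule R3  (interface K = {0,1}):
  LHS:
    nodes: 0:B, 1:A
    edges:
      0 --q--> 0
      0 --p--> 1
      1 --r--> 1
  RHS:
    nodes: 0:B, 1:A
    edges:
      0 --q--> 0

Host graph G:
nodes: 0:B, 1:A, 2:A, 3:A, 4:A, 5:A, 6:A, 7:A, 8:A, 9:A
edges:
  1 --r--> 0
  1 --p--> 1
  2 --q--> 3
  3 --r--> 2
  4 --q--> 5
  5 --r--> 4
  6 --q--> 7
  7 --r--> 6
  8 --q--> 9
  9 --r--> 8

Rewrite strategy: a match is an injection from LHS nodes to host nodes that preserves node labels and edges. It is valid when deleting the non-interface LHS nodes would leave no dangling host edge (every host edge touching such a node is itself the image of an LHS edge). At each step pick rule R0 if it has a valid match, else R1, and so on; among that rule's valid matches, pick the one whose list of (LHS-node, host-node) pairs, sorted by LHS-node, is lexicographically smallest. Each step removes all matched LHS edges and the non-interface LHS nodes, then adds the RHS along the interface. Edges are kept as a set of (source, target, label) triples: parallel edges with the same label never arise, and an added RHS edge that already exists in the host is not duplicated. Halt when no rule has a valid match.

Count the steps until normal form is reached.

Answer: 4

Rewrite trace:
initial: |V|=10 |E|=10  E = 1-r->0 1-p->1 2-q->3 3-r->2 4-q->5 5-r->4 6-q->7 7-r->6 8-q->9 9-r->8
step 1: apply R1 at {0↦2, 1↦1, 2↦3}  → |V|=8 |E|=8  E = 1-r->0 1-p->1 4-q->5 5-r->4 6-q->7 7-r->6 8-q->9 9-r->8
step 2: apply R1 at {0↦4, 1↦1, 2↦5}  → |V|=6 |E|=6  E = 1-r->0 1-p->1 6-q->7 7-r->6 8-q->9 9-r->8
step 3: apply R1 at {0↦6, 1↦1, 2↦7}  → |V|=4 |E|=4  E = 1-r->0 1-p->1 8-q->9 9-r->8
step 4: apply R1 at {0↦8, 1↦1, 2↦9}  → |V|=2 |E|=2  E = 1-r->0 1-p->1
halt: no rule applies after step 4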